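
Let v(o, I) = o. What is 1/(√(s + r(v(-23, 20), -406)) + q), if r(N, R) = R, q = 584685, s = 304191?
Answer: 116937/68371249088 - √303785/341856245440 ≈ 1.7087e-6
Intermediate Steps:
1/(√(s + r(v(-23, 20), -406)) + q) = 1/(√(304191 - 406) + 584685) = 1/(√303785 + 584685) = 1/(584685 + √303785)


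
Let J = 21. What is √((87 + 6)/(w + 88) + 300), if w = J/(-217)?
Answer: √89421747/545 ≈ 17.351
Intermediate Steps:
w = -3/31 (w = 21/(-217) = 21*(-1/217) = -3/31 ≈ -0.096774)
√((87 + 6)/(w + 88) + 300) = √((87 + 6)/(-3/31 + 88) + 300) = √(93/(2725/31) + 300) = √(93*(31/2725) + 300) = √(2883/2725 + 300) = √(820383/2725) = √89421747/545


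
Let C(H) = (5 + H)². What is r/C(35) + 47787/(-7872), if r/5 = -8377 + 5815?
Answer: -184687/13120 ≈ -14.077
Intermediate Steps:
r = -12810 (r = 5*(-8377 + 5815) = 5*(-2562) = -12810)
r/C(35) + 47787/(-7872) = -12810/(5 + 35)² + 47787/(-7872) = -12810/(40²) + 47787*(-1/7872) = -12810/1600 - 15929/2624 = -12810*1/1600 - 15929/2624 = -1281/160 - 15929/2624 = -184687/13120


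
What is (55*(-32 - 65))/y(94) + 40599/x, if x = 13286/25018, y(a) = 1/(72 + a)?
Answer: -59068729/73 ≈ -8.0916e+5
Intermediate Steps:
x = 949/1787 (x = 13286*(1/25018) = 949/1787 ≈ 0.53106)
(55*(-32 - 65))/y(94) + 40599/x = (55*(-32 - 65))/(1/(72 + 94)) + 40599/(949/1787) = (55*(-97))/(1/166) + 40599*(1787/949) = -5335/1/166 + 5580801/73 = -5335*166 + 5580801/73 = -885610 + 5580801/73 = -59068729/73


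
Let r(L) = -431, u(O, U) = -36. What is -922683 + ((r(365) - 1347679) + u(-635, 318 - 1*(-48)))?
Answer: -2270829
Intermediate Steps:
-922683 + ((r(365) - 1347679) + u(-635, 318 - 1*(-48))) = -922683 + ((-431 - 1347679) - 36) = -922683 + (-1348110 - 36) = -922683 - 1348146 = -2270829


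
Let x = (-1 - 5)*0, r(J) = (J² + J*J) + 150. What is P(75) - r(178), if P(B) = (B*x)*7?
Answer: -63518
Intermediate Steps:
r(J) = 150 + 2*J² (r(J) = (J² + J²) + 150 = 2*J² + 150 = 150 + 2*J²)
x = 0 (x = -6*0 = 0)
P(B) = 0 (P(B) = (B*0)*7 = 0*7 = 0)
P(75) - r(178) = 0 - (150 + 2*178²) = 0 - (150 + 2*31684) = 0 - (150 + 63368) = 0 - 1*63518 = 0 - 63518 = -63518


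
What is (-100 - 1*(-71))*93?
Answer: -2697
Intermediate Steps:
(-100 - 1*(-71))*93 = (-100 + 71)*93 = -29*93 = -2697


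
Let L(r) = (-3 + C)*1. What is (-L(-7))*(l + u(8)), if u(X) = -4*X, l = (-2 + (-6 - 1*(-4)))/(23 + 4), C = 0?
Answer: -868/9 ≈ -96.444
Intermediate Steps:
L(r) = -3 (L(r) = (-3 + 0)*1 = -3*1 = -3)
l = -4/27 (l = (-2 + (-6 + 4))/27 = (-2 - 2)*(1/27) = -4*1/27 = -4/27 ≈ -0.14815)
(-L(-7))*(l + u(8)) = (-1*(-3))*(-4/27 - 4*8) = 3*(-4/27 - 32) = 3*(-868/27) = -868/9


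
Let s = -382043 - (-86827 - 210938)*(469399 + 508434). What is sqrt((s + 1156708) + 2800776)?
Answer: sqrt(291168018686) ≈ 5.3960e+5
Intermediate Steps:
s = 291164061202 (s = -382043 - (-297765)*977833 = -382043 - 1*(-291164443245) = -382043 + 291164443245 = 291164061202)
sqrt((s + 1156708) + 2800776) = sqrt((291164061202 + 1156708) + 2800776) = sqrt(291165217910 + 2800776) = sqrt(291168018686)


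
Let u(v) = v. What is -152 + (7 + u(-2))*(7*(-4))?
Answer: -292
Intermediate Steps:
-152 + (7 + u(-2))*(7*(-4)) = -152 + (7 - 2)*(7*(-4)) = -152 + 5*(-28) = -152 - 140 = -292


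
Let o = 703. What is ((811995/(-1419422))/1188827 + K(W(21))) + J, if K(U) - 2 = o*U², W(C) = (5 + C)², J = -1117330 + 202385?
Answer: 540555460135930782895/1687447197994 ≈ 3.2034e+8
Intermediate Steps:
J = -914945
K(U) = 2 + 703*U²
((811995/(-1419422))/1188827 + K(W(21))) + J = ((811995/(-1419422))/1188827 + (2 + 703*((5 + 21)²)²)) - 914945 = ((811995*(-1/1419422))*(1/1188827) + (2 + 703*(26²)²)) - 914945 = (-811995/1419422*1/1188827 + (2 + 703*676²)) - 914945 = (-811995/1687447197994 + (2 + 703*456976)) - 914945 = (-811995/1687447197994 + (2 + 321254128)) - 914945 = (-811995/1687447197994 + 321254130) - 914945 = 542099381512499403225/1687447197994 - 914945 = 540555460135930782895/1687447197994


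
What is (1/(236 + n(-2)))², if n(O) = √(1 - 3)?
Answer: (236 + I*√2)⁻² ≈ 1.7953e-5 - 2.152e-7*I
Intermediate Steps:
n(O) = I*√2 (n(O) = √(-2) = I*√2)
(1/(236 + n(-2)))² = (1/(236 + I*√2))² = (236 + I*√2)⁻²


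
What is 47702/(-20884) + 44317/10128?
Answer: 4808591/2299056 ≈ 2.0915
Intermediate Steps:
47702/(-20884) + 44317/10128 = 47702*(-1/20884) + 44317*(1/10128) = -1037/454 + 44317/10128 = 4808591/2299056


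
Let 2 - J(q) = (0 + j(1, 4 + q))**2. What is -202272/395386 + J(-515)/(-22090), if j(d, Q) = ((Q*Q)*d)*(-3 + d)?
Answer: 26959067748133613/2183519185 ≈ 1.2347e+7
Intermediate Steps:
j(d, Q) = d*Q**2*(-3 + d) (j(d, Q) = (Q**2*d)*(-3 + d) = (d*Q**2)*(-3 + d) = d*Q**2*(-3 + d))
J(q) = 2 - 4*(4 + q)**4 (J(q) = 2 - (0 + 1*(4 + q)**2*(-3 + 1))**2 = 2 - (0 + 1*(4 + q)**2*(-2))**2 = 2 - (0 - 2*(4 + q)**2)**2 = 2 - (-2*(4 + q)**2)**2 = 2 - 4*(4 + q)**4)
-202272/395386 + J(-515)/(-22090) = -202272/395386 + (2 - 4*(4 - 515)**4)/(-22090) = -202272*1/395386 + (2 - 4*(-511)**4)*(-1/22090) = -101136/197693 + (2 - 4*68184176641)*(-1/22090) = -101136/197693 + (2 - 272736706564)*(-1/22090) = -101136/197693 - 272736706562*(-1/22090) = -101136/197693 + 136368353281/11045 = 26959067748133613/2183519185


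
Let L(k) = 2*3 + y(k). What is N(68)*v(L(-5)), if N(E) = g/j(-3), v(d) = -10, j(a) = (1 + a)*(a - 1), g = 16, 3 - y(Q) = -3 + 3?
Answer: -20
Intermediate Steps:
y(Q) = 3 (y(Q) = 3 - (-3 + 3) = 3 - 1*0 = 3 + 0 = 3)
L(k) = 9 (L(k) = 2*3 + 3 = 6 + 3 = 9)
j(a) = (1 + a)*(-1 + a)
N(E) = 2 (N(E) = 16/(-1 + (-3)**2) = 16/(-1 + 9) = 16/8 = 16*(1/8) = 2)
N(68)*v(L(-5)) = 2*(-10) = -20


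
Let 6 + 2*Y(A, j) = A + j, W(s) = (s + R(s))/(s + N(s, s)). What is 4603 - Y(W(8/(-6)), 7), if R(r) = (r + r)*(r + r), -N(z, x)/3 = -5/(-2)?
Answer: 1463699/318 ≈ 4602.8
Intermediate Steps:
N(z, x) = -15/2 (N(z, x) = -(-15)/(-2) = -(-15)*(-1)/2 = -3*5/2 = -15/2)
R(r) = 4*r**2 (R(r) = (2*r)*(2*r) = 4*r**2)
W(s) = (s + 4*s**2)/(-15/2 + s) (W(s) = (s + 4*s**2)/(s - 15/2) = (s + 4*s**2)/(-15/2 + s))
Y(A, j) = -3 + A/2 + j/2 (Y(A, j) = -3 + (A + j)/2 = -3 + (A/2 + j/2) = -3 + A/2 + j/2)
4603 - Y(W(8/(-6)), 7) = 4603 - (-3 + (2*(8/(-6))*(1 + 4*(8/(-6)))/(-15 + 2*(8/(-6))))/2 + (1/2)*7) = 4603 - (-3 + (2*(8*(-1/6))*(1 + 4*(8*(-1/6)))/(-15 + 2*(8*(-1/6))))/2 + 7/2) = 4603 - (-3 + (2*(-4/3)*(1 + 4*(-4/3))/(-15 + 2*(-4/3)))/2 + 7/2) = 4603 - (-3 + (2*(-4/3)*(1 - 16/3)/(-15 - 8/3))/2 + 7/2) = 4603 - (-3 + (2*(-4/3)*(-13/3)/(-53/3))/2 + 7/2) = 4603 - (-3 + (2*(-4/3)*(-3/53)*(-13/3))/2 + 7/2) = 4603 - (-3 + (1/2)*(-104/159) + 7/2) = 4603 - (-3 - 52/159 + 7/2) = 4603 - 1*55/318 = 4603 - 55/318 = 1463699/318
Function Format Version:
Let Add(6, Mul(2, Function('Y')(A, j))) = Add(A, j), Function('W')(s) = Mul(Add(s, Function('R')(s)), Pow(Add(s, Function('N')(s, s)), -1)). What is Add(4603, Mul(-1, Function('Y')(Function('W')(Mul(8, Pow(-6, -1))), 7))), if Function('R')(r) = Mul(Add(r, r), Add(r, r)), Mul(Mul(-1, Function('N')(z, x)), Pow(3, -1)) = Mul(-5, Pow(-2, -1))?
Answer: Rational(1463699, 318) ≈ 4602.8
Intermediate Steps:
Function('N')(z, x) = Rational(-15, 2) (Function('N')(z, x) = Mul(-3, Mul(-5, Pow(-2, -1))) = Mul(-3, Mul(-5, Rational(-1, 2))) = Mul(-3, Rational(5, 2)) = Rational(-15, 2))
Function('R')(r) = Mul(4, Pow(r, 2)) (Function('R')(r) = Mul(Mul(2, r), Mul(2, r)) = Mul(4, Pow(r, 2)))
Function('W')(s) = Mul(Pow(Add(Rational(-15, 2), s), -1), Add(s, Mul(4, Pow(s, 2)))) (Function('W')(s) = Mul(Add(s, Mul(4, Pow(s, 2))), Pow(Add(s, Rational(-15, 2)), -1)) = Mul(Add(s, Mul(4, Pow(s, 2))), Pow(Add(Rational(-15, 2), s), -1)) = Mul(Pow(Add(Rational(-15, 2), s), -1), Add(s, Mul(4, Pow(s, 2)))))
Function('Y')(A, j) = Add(-3, Mul(Rational(1, 2), A), Mul(Rational(1, 2), j)) (Function('Y')(A, j) = Add(-3, Mul(Rational(1, 2), Add(A, j))) = Add(-3, Add(Mul(Rational(1, 2), A), Mul(Rational(1, 2), j))) = Add(-3, Mul(Rational(1, 2), A), Mul(Rational(1, 2), j)))
Add(4603, Mul(-1, Function('Y')(Function('W')(Mul(8, Pow(-6, -1))), 7))) = Add(4603, Mul(-1, Add(-3, Mul(Rational(1, 2), Mul(2, Mul(8, Pow(-6, -1)), Pow(Add(-15, Mul(2, Mul(8, Pow(-6, -1)))), -1), Add(1, Mul(4, Mul(8, Pow(-6, -1)))))), Mul(Rational(1, 2), 7)))) = Add(4603, Mul(-1, Add(-3, Mul(Rational(1, 2), Mul(2, Mul(8, Rational(-1, 6)), Pow(Add(-15, Mul(2, Mul(8, Rational(-1, 6)))), -1), Add(1, Mul(4, Mul(8, Rational(-1, 6)))))), Rational(7, 2)))) = Add(4603, Mul(-1, Add(-3, Mul(Rational(1, 2), Mul(2, Rational(-4, 3), Pow(Add(-15, Mul(2, Rational(-4, 3))), -1), Add(1, Mul(4, Rational(-4, 3))))), Rational(7, 2)))) = Add(4603, Mul(-1, Add(-3, Mul(Rational(1, 2), Mul(2, Rational(-4, 3), Pow(Add(-15, Rational(-8, 3)), -1), Add(1, Rational(-16, 3)))), Rational(7, 2)))) = Add(4603, Mul(-1, Add(-3, Mul(Rational(1, 2), Mul(2, Rational(-4, 3), Pow(Rational(-53, 3), -1), Rational(-13, 3))), Rational(7, 2)))) = Add(4603, Mul(-1, Add(-3, Mul(Rational(1, 2), Mul(2, Rational(-4, 3), Rational(-3, 53), Rational(-13, 3))), Rational(7, 2)))) = Add(4603, Mul(-1, Add(-3, Mul(Rational(1, 2), Rational(-104, 159)), Rational(7, 2)))) = Add(4603, Mul(-1, Add(-3, Rational(-52, 159), Rational(7, 2)))) = Add(4603, Mul(-1, Rational(55, 318))) = Add(4603, Rational(-55, 318)) = Rational(1463699, 318)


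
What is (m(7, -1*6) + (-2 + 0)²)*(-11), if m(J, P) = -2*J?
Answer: 110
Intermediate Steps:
(m(7, -1*6) + (-2 + 0)²)*(-11) = (-2*7 + (-2 + 0)²)*(-11) = (-14 + (-2)²)*(-11) = (-14 + 4)*(-11) = -10*(-11) = 110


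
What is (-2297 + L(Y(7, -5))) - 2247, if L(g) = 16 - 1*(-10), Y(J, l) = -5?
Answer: -4518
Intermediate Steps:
L(g) = 26 (L(g) = 16 + 10 = 26)
(-2297 + L(Y(7, -5))) - 2247 = (-2297 + 26) - 2247 = -2271 - 2247 = -4518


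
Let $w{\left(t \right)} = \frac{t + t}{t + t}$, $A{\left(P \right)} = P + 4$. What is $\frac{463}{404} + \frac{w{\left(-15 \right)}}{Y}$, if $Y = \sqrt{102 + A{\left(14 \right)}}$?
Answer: $\frac{463}{404} + \frac{\sqrt{30}}{60} \approx 1.2373$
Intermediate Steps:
$A{\left(P \right)} = 4 + P$
$w{\left(t \right)} = 1$ ($w{\left(t \right)} = \frac{2 t}{2 t} = 2 t \frac{1}{2 t} = 1$)
$Y = 2 \sqrt{30}$ ($Y = \sqrt{102 + \left(4 + 14\right)} = \sqrt{102 + 18} = \sqrt{120} = 2 \sqrt{30} \approx 10.954$)
$\frac{463}{404} + \frac{w{\left(-15 \right)}}{Y} = \frac{463}{404} + 1 \frac{1}{2 \sqrt{30}} = 463 \cdot \frac{1}{404} + 1 \frac{\sqrt{30}}{60} = \frac{463}{404} + \frac{\sqrt{30}}{60}$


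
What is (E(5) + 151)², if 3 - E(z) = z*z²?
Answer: 841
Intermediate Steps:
E(z) = 3 - z³ (E(z) = 3 - z*z² = 3 - z³)
(E(5) + 151)² = ((3 - 1*5³) + 151)² = ((3 - 1*125) + 151)² = ((3 - 125) + 151)² = (-122 + 151)² = 29² = 841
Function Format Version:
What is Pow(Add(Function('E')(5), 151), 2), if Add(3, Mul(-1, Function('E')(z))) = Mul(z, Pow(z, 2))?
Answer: 841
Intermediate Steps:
Function('E')(z) = Add(3, Mul(-1, Pow(z, 3))) (Function('E')(z) = Add(3, Mul(-1, Mul(z, Pow(z, 2)))) = Add(3, Mul(-1, Pow(z, 3))))
Pow(Add(Function('E')(5), 151), 2) = Pow(Add(Add(3, Mul(-1, Pow(5, 3))), 151), 2) = Pow(Add(Add(3, Mul(-1, 125)), 151), 2) = Pow(Add(Add(3, -125), 151), 2) = Pow(Add(-122, 151), 2) = Pow(29, 2) = 841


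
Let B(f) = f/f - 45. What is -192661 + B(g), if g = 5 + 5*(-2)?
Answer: -192705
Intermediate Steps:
g = -5 (g = 5 - 10 = -5)
B(f) = -44 (B(f) = 1 - 45 = -44)
-192661 + B(g) = -192661 - 44 = -192705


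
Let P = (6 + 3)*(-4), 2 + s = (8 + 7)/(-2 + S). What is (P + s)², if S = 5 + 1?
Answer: 18769/16 ≈ 1173.1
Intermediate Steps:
S = 6
s = 7/4 (s = -2 + (8 + 7)/(-2 + 6) = -2 + 15/4 = 7/4 ≈ 1.7500)
P = -36 (P = 9*(-4) = -36)
(P + s)² = (-36 + 7/4)² = (-137/4)² = 18769/16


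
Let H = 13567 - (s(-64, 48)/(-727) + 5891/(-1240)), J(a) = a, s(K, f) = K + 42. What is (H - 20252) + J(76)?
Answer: -5953625843/901480 ≈ -6604.3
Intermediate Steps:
s(K, f) = 42 + K
H = 12234634637/901480 (H = 13567 - ((42 - 64)/(-727) + 5891/(-1240)) = 13567 - (-22*(-1/727) + 5891*(-1/1240)) = 13567 - (22/727 - 5891/1240) = 13567 - 1*(-4255477/901480) = 13567 + 4255477/901480 = 12234634637/901480 ≈ 13572.)
(H - 20252) + J(76) = (12234634637/901480 - 20252) + 76 = -6022138323/901480 + 76 = -5953625843/901480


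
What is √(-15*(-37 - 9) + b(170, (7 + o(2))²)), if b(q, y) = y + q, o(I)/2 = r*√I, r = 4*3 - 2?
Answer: √(1709 + 280*√2) ≈ 45.880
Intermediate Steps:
r = 10 (r = 12 - 2 = 10)
o(I) = 20*√I (o(I) = 2*(10*√I) = 20*√I)
b(q, y) = q + y
√(-15*(-37 - 9) + b(170, (7 + o(2))²)) = √(-15*(-37 - 9) + (170 + (7 + 20*√2)²)) = √(-15*(-46) + (170 + (7 + 20*√2)²)) = √(690 + (170 + (7 + 20*√2)²)) = √(860 + (7 + 20*√2)²)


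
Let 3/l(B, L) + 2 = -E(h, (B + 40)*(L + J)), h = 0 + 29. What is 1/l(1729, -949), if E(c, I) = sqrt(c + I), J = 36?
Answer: -2/3 - 2*I*sqrt(44863) ≈ -0.66667 - 423.62*I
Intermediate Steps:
h = 29
E(c, I) = sqrt(I + c)
l(B, L) = 3/(-2 - sqrt(29 + (36 + L)*(40 + B))) (l(B, L) = 3/(-2 - sqrt((B + 40)*(L + 36) + 29)) = 3/(-2 - sqrt((40 + B)*(36 + L) + 29)) = 3/(-2 - sqrt((36 + L)*(40 + B) + 29)) = 3/(-2 - sqrt(29 + (36 + L)*(40 + B))))
1/l(1729, -949) = 1/(-3/(2 + sqrt(1469 + 36*1729 + 40*(-949) + 1729*(-949)))) = 1/(-3/(2 + sqrt(1469 + 62244 - 37960 - 1640821))) = 1/(-3/(2 + sqrt(-1615068))) = 1/(-3/(2 + 6*I*sqrt(44863))) = -2/3 - 2*I*sqrt(44863)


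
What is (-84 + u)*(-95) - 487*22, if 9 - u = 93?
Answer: 5246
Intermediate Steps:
u = -84 (u = 9 - 1*93 = 9 - 93 = -84)
(-84 + u)*(-95) - 487*22 = (-84 - 84)*(-95) - 487*22 = -168*(-95) - 10714 = 15960 - 10714 = 5246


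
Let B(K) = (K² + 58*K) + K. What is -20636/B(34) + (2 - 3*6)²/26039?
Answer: -268265666/41167659 ≈ -6.5164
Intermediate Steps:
B(K) = K² + 59*K
-20636/B(34) + (2 - 3*6)²/26039 = -20636*1/(34*(59 + 34)) + (2 - 3*6)²/26039 = -20636/(34*93) + (2 - 18)²*(1/26039) = -20636/3162 + (-16)²*(1/26039) = -20636*1/3162 + 256*(1/26039) = -10318/1581 + 256/26039 = -268265666/41167659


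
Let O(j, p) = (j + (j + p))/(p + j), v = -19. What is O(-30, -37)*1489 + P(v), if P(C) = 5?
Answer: 144768/67 ≈ 2160.7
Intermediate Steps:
O(j, p) = (p + 2*j)/(j + p)
O(-30, -37)*1489 + P(v) = ((-37 + 2*(-30))/(-30 - 37))*1489 + 5 = ((-37 - 60)/(-67))*1489 + 5 = -1/67*(-97)*1489 + 5 = (97/67)*1489 + 5 = 144433/67 + 5 = 144768/67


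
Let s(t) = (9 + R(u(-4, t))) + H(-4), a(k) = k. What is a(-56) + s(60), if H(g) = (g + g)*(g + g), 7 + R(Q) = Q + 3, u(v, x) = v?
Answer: 9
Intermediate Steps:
R(Q) = -4 + Q (R(Q) = -7 + (Q + 3) = -7 + (3 + Q) = -4 + Q)
H(g) = 4*g² (H(g) = (2*g)*(2*g) = 4*g²)
s(t) = 65 (s(t) = (9 + (-4 - 4)) + 4*(-4)² = (9 - 8) + 4*16 = 1 + 64 = 65)
a(-56) + s(60) = -56 + 65 = 9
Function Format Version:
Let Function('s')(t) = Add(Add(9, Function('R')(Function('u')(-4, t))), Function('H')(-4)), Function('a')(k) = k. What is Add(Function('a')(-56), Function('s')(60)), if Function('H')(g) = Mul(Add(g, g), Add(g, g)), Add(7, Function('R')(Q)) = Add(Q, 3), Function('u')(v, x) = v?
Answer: 9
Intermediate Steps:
Function('R')(Q) = Add(-4, Q) (Function('R')(Q) = Add(-7, Add(Q, 3)) = Add(-7, Add(3, Q)) = Add(-4, Q))
Function('H')(g) = Mul(4, Pow(g, 2)) (Function('H')(g) = Mul(Mul(2, g), Mul(2, g)) = Mul(4, Pow(g, 2)))
Function('s')(t) = 65 (Function('s')(t) = Add(Add(9, Add(-4, -4)), Mul(4, Pow(-4, 2))) = Add(Add(9, -8), Mul(4, 16)) = Add(1, 64) = 65)
Add(Function('a')(-56), Function('s')(60)) = Add(-56, 65) = 9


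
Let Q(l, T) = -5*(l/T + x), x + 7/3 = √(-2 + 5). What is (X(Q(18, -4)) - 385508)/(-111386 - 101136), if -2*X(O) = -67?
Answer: 770949/425044 ≈ 1.8138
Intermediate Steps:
x = -7/3 + √3 (x = -7/3 + √(-2 + 5) = -7/3 + √3 ≈ -0.60128)
Q(l, T) = 35/3 - 5*√3 - 5*l/T (Q(l, T) = -5*(l/T + (-7/3 + √3)) = -5*(-7/3 + √3 + l/T) = 35/3 - 5*√3 - 5*l/T)
X(O) = 67/2 (X(O) = -½*(-67) = 67/2)
(X(Q(18, -4)) - 385508)/(-111386 - 101136) = (67/2 - 385508)/(-111386 - 101136) = -770949/2/(-212522) = -770949/2*(-1/212522) = 770949/425044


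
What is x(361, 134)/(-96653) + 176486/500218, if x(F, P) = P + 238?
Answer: 8435910131/24173785177 ≈ 0.34897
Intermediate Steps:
x(F, P) = 238 + P
x(361, 134)/(-96653) + 176486/500218 = (238 + 134)/(-96653) + 176486/500218 = 372*(-1/96653) + 176486*(1/500218) = -372/96653 + 88243/250109 = 8435910131/24173785177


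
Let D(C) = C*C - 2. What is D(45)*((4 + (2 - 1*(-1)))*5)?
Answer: 70805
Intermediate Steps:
D(C) = -2 + C**2 (D(C) = C**2 - 2 = -2 + C**2)
D(45)*((4 + (2 - 1*(-1)))*5) = (-2 + 45**2)*((4 + (2 - 1*(-1)))*5) = (-2 + 2025)*((4 + (2 + 1))*5) = 2023*((4 + 3)*5) = 2023*(7*5) = 2023*35 = 70805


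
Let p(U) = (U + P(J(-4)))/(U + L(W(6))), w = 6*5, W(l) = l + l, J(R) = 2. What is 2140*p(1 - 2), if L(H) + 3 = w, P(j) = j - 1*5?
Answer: -4280/13 ≈ -329.23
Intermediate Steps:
W(l) = 2*l
w = 30
P(j) = -5 + j (P(j) = j - 5 = -5 + j)
L(H) = 27 (L(H) = -3 + 30 = 27)
p(U) = (-3 + U)/(27 + U) (p(U) = (U + (-5 + 2))/(U + 27) = (U - 3)/(27 + U) = (-3 + U)/(27 + U))
2140*p(1 - 2) = 2140*((-3 + (1 - 2))/(27 + (1 - 2))) = 2140*((-3 - 1)/(27 - 1)) = 2140*(-4/26) = 2140*((1/26)*(-4)) = 2140*(-2/13) = -4280/13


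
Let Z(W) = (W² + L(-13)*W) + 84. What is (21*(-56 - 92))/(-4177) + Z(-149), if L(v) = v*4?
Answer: 125450949/4177 ≈ 30034.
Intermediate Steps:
L(v) = 4*v
Z(W) = 84 + W² - 52*W (Z(W) = (W² + (4*(-13))*W) + 84 = (W² - 52*W) + 84 = 84 + W² - 52*W)
(21*(-56 - 92))/(-4177) + Z(-149) = (21*(-56 - 92))/(-4177) + (84 + (-149)² - 52*(-149)) = (21*(-148))*(-1/4177) + (84 + 22201 + 7748) = -3108*(-1/4177) + 30033 = 3108/4177 + 30033 = 125450949/4177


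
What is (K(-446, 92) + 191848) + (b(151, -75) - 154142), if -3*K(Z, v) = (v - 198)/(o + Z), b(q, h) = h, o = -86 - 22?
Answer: 31271308/831 ≈ 37631.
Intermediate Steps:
o = -108
K(Z, v) = -(-198 + v)/(3*(-108 + Z)) (K(Z, v) = -(v - 198)/(3*(-108 + Z)) = -(-198 + v)/(3*(-108 + Z)))
(K(-446, 92) + 191848) + (b(151, -75) - 154142) = ((198 - 1*92)/(3*(-108 - 446)) + 191848) + (-75 - 154142) = ((⅓)*(198 - 92)/(-554) + 191848) - 154217 = ((⅓)*(-1/554)*106 + 191848) - 154217 = (-53/831 + 191848) - 154217 = 159425635/831 - 154217 = 31271308/831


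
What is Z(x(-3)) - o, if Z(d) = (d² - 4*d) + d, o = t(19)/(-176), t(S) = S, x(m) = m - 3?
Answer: 9523/176 ≈ 54.108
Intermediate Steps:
x(m) = -3 + m
o = -19/176 (o = 19/(-176) = 19*(-1/176) = -19/176 ≈ -0.10795)
Z(d) = d² - 3*d
Z(x(-3)) - o = (-3 - 3)*(-3 + (-3 - 3)) - 1*(-19/176) = -6*(-3 - 6) + 19/176 = -6*(-9) + 19/176 = 54 + 19/176 = 9523/176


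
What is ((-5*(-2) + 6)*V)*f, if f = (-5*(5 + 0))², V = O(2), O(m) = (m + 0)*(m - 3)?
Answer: -20000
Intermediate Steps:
O(m) = m*(-3 + m)
V = -2 (V = 2*(-3 + 2) = 2*(-1) = -2)
f = 625 (f = (-5*5)² = (-25)² = 625)
((-5*(-2) + 6)*V)*f = ((-5*(-2) + 6)*(-2))*625 = ((10 + 6)*(-2))*625 = (16*(-2))*625 = -32*625 = -20000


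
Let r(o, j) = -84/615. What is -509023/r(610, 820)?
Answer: 104349715/28 ≈ 3.7268e+6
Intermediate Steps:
r(o, j) = -28/205 (r(o, j) = -84*1/615 = -28/205)
-509023/r(610, 820) = -509023/(-28/205) = -509023*(-205/28) = 104349715/28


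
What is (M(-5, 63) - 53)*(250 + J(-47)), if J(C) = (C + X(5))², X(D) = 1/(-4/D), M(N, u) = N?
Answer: -1196221/8 ≈ -1.4953e+5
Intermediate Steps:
X(D) = -D/4
J(C) = (-5/4 + C)² (J(C) = (C - ¼*5)² = (C - 5/4)² = (-5/4 + C)²)
(M(-5, 63) - 53)*(250 + J(-47)) = (-5 - 53)*(250 + (-5 + 4*(-47))²/16) = -58*(250 + (-5 - 188)²/16) = -58*(250 + (1/16)*(-193)²) = -58*(250 + (1/16)*37249) = -58*(250 + 37249/16) = -58*41249/16 = -1196221/8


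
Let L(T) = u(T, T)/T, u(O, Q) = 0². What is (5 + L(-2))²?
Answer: 25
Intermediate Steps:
u(O, Q) = 0
L(T) = 0 (L(T) = 0/T = 0)
(5 + L(-2))² = (5 + 0)² = 5² = 25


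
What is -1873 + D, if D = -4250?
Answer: -6123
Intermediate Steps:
-1873 + D = -1873 - 4250 = -6123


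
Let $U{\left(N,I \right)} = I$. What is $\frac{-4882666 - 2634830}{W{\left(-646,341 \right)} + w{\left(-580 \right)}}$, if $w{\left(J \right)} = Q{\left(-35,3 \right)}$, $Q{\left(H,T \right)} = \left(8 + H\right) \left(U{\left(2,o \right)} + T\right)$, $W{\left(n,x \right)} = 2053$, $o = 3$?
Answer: $- \frac{7517496}{1891} \approx -3975.4$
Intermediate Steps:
$Q{\left(H,T \right)} = \left(3 + T\right) \left(8 + H\right)$ ($Q{\left(H,T \right)} = \left(8 + H\right) \left(3 + T\right) = \left(3 + T\right) \left(8 + H\right)$)
$w{\left(J \right)} = -162$ ($w{\left(J \right)} = 24 + 3 \left(-35\right) + 8 \cdot 3 - 105 = 24 - 105 + 24 - 105 = -162$)
$\frac{-4882666 - 2634830}{W{\left(-646,341 \right)} + w{\left(-580 \right)}} = \frac{-4882666 - 2634830}{2053 - 162} = - \frac{7517496}{1891}$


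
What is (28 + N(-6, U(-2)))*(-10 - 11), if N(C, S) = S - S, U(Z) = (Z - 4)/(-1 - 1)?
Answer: -588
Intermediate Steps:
U(Z) = 2 - Z/2 (U(Z) = (-4 + Z)/(-2) = (-4 + Z)*(-1/2) = 2 - Z/2)
N(C, S) = 0
(28 + N(-6, U(-2)))*(-10 - 11) = (28 + 0)*(-10 - 11) = 28*(-21) = -588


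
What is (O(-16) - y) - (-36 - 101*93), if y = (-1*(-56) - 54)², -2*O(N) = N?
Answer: 9433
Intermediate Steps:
O(N) = -N/2
y = 4 (y = (56 - 54)² = 2² = 4)
(O(-16) - y) - (-36 - 101*93) = (-½*(-16) - 1*4) - (-36 - 101*93) = (8 - 4) - (-36 - 9393) = 4 - 1*(-9429) = 4 + 9429 = 9433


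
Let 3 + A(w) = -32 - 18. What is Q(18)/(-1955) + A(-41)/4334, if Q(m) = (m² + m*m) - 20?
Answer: -2825367/8472970 ≈ -0.33346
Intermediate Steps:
A(w) = -53 (A(w) = -3 + (-32 - 18) = -3 - 50 = -53)
Q(m) = -20 + 2*m² (Q(m) = (m² + m²) - 20 = 2*m² - 20 = -20 + 2*m²)
Q(18)/(-1955) + A(-41)/4334 = (-20 + 2*18²)/(-1955) - 53/4334 = (-20 + 2*324)*(-1/1955) - 53*1/4334 = (-20 + 648)*(-1/1955) - 53/4334 = 628*(-1/1955) - 53/4334 = -628/1955 - 53/4334 = -2825367/8472970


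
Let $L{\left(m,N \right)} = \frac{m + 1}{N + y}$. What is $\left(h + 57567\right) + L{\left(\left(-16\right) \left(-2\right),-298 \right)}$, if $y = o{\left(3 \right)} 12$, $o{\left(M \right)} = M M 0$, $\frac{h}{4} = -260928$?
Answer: $- \frac{293871243}{298} \approx -9.8615 \cdot 10^{5}$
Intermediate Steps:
$h = -1043712$ ($h = 4 \left(-260928\right) = -1043712$)
$o{\left(M \right)} = 0$ ($o{\left(M \right)} = M^{2} \cdot 0 = 0$)
$y = 0$ ($y = 0 \cdot 12 = 0$)
$L{\left(m,N \right)} = \frac{1 + m}{N}$ ($L{\left(m,N \right)} = \frac{m + 1}{N + 0} = \frac{1 + m}{N}$)
$\left(h + 57567\right) + L{\left(\left(-16\right) \left(-2\right),-298 \right)} = \left(-1043712 + 57567\right) + \frac{1 - -32}{-298} = -986145 - \frac{1 + 32}{298} = -986145 - \frac{33}{298} = - \frac{293871243}{298}$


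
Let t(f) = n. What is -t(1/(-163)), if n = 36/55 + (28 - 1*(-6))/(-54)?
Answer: -37/1485 ≈ -0.024916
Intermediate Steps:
n = 37/1485 (n = 36*(1/55) + (28 + 6)*(-1/54) = 36/55 + 34*(-1/54) = 36/55 - 17/27 = 37/1485 ≈ 0.024916)
t(f) = 37/1485
-t(1/(-163)) = -1*37/1485 = -37/1485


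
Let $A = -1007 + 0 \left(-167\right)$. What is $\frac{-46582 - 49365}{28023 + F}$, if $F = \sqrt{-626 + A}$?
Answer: $- \frac{2688722781}{785290162} + \frac{95947 i \sqrt{1633}}{785290162} \approx -3.4239 + 0.0049374 i$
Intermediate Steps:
$A = -1007$ ($A = -1007 + 0 = -1007$)
$F = i \sqrt{1633}$ ($F = \sqrt{-626 - 1007} = \sqrt{-1633} = i \sqrt{1633} \approx 40.41 i$)
$\frac{-46582 - 49365}{28023 + F} = \frac{-46582 - 49365}{28023 + i \sqrt{1633}} = - \frac{95947}{28023 + i \sqrt{1633}}$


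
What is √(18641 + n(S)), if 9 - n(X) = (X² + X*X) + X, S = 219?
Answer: I*√77491 ≈ 278.37*I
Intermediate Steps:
n(X) = 9 - X - 2*X² (n(X) = 9 - ((X² + X*X) + X) = 9 - ((X² + X²) + X) = 9 - (2*X² + X) = 9 - (X + 2*X²) = 9 + (-X - 2*X²) = 9 - X - 2*X²)
√(18641 + n(S)) = √(18641 + (9 - 1*219 - 2*219²)) = √(18641 + (9 - 219 - 2*47961)) = √(18641 + (9 - 219 - 95922)) = √(18641 - 96132) = √(-77491) = I*√77491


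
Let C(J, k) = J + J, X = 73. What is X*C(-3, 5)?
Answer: -438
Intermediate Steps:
C(J, k) = 2*J
X*C(-3, 5) = 73*(2*(-3)) = 73*(-6) = -438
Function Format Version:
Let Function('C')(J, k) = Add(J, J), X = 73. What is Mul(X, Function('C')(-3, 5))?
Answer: -438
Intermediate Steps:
Function('C')(J, k) = Mul(2, J)
Mul(X, Function('C')(-3, 5)) = Mul(73, Mul(2, -3)) = Mul(73, -6) = -438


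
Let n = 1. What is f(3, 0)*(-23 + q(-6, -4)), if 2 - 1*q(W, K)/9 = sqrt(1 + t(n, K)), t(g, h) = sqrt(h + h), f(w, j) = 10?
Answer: -50 - 90*sqrt(1 + 2*I*sqrt(2)) ≈ -177.28 - 90.0*I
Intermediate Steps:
t(g, h) = sqrt(2)*sqrt(h) (t(g, h) = sqrt(2*h) = sqrt(2)*sqrt(h))
q(W, K) = 18 - 9*sqrt(1 + sqrt(2)*sqrt(K))
f(3, 0)*(-23 + q(-6, -4)) = 10*(-23 + (18 - 9*sqrt(1 + sqrt(2)*sqrt(-4)))) = 10*(-23 + (18 - 9*sqrt(1 + sqrt(2)*(2*I)))) = 10*(-23 + (18 - 9*sqrt(1 + 2*I*sqrt(2)))) = 10*(-5 - 9*sqrt(1 + 2*I*sqrt(2))) = -50 - 90*sqrt(1 + 2*I*sqrt(2))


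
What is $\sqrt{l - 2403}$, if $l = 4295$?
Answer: $2 \sqrt{473} \approx 43.497$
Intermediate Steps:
$\sqrt{l - 2403} = \sqrt{4295 - 2403} = \sqrt{1892} = 2 \sqrt{473}$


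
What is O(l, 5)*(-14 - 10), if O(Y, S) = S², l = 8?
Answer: -600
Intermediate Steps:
O(l, 5)*(-14 - 10) = 5²*(-14 - 10) = 25*(-24) = -600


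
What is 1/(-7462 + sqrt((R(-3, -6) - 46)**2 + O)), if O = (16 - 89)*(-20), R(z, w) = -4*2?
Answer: -3731/27838534 - sqrt(1094)/27838534 ≈ -0.00013521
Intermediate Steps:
R(z, w) = -8
O = 1460 (O = -73*(-20) = 1460)
1/(-7462 + sqrt((R(-3, -6) - 46)**2 + O)) = 1/(-7462 + sqrt((-8 - 46)**2 + 1460)) = 1/(-7462 + sqrt((-54)**2 + 1460)) = 1/(-7462 + sqrt(2916 + 1460)) = 1/(-7462 + sqrt(4376)) = 1/(-7462 + 2*sqrt(1094))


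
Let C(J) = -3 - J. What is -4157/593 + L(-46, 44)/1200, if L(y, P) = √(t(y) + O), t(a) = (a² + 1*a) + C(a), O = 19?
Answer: -4157/593 + √533/600 ≈ -6.9716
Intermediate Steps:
t(a) = -3 + a² (t(a) = (a² + 1*a) + (-3 - a) = (a² + a) + (-3 - a) = (a + a²) + (-3 - a) = -3 + a²)
L(y, P) = √(16 + y²) (L(y, P) = √((-3 + y²) + 19) = √(16 + y²))
-4157/593 + L(-46, 44)/1200 = -4157/593 + √(16 + (-46)²)/1200 = -4157*1/593 + √(16 + 2116)*(1/1200) = -4157/593 + √2132*(1/1200) = -4157/593 + (2*√533)*(1/1200) = -4157/593 + √533/600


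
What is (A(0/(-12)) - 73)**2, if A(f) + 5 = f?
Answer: 6084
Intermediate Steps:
A(f) = -5 + f
(A(0/(-12)) - 73)**2 = ((-5 + 0/(-12)) - 73)**2 = ((-5 + 0*(-1/12)) - 73)**2 = ((-5 + 0) - 73)**2 = (-5 - 73)**2 = (-78)**2 = 6084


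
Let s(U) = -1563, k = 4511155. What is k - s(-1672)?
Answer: 4512718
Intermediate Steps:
k - s(-1672) = 4511155 - 1*(-1563) = 4511155 + 1563 = 4512718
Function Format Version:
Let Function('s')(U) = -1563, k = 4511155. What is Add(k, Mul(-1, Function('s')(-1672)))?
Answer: 4512718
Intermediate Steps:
Add(k, Mul(-1, Function('s')(-1672))) = Add(4511155, Mul(-1, -1563)) = Add(4511155, 1563) = 4512718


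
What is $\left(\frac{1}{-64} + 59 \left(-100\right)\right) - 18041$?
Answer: $- \frac{1532225}{64} \approx -23941.0$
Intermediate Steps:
$\left(\frac{1}{-64} + 59 \left(-100\right)\right) - 18041 = \left(- \frac{1}{64} - 5900\right) - 18041 = - \frac{377601}{64} - 18041 = - \frac{1532225}{64}$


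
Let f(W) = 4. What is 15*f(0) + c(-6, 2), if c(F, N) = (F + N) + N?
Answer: 58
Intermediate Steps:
c(F, N) = F + 2*N
15*f(0) + c(-6, 2) = 15*4 + (-6 + 2*2) = 60 + (-6 + 4) = 60 - 2 = 58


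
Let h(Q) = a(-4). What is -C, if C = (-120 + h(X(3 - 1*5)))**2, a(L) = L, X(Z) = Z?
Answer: -15376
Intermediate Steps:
h(Q) = -4
C = 15376 (C = (-120 - 4)**2 = (-124)**2 = 15376)
-C = -1*15376 = -15376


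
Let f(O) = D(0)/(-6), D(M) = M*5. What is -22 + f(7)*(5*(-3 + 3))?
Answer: -22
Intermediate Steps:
D(M) = 5*M
f(O) = 0 (f(O) = (5*0)/(-6) = 0*(-⅙) = 0)
-22 + f(7)*(5*(-3 + 3)) = -22 + 0*(5*(-3 + 3)) = -22 + 0*(5*0) = -22 + 0*0 = -22 + 0 = -22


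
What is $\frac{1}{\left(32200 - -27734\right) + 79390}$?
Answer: $\frac{1}{139324} \approx 7.1775 \cdot 10^{-6}$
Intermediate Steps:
$\frac{1}{\left(32200 - -27734\right) + 79390} = \frac{1}{\left(32200 + 27734\right) + 79390} = \frac{1}{59934 + 79390} = \frac{1}{139324}$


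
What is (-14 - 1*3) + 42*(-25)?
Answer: -1067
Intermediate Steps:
(-14 - 1*3) + 42*(-25) = (-14 - 3) - 1050 = -17 - 1050 = -1067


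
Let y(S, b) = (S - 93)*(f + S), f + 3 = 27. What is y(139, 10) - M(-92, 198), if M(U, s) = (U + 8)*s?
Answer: 24130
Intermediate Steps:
f = 24 (f = -3 + 27 = 24)
y(S, b) = (-93 + S)*(24 + S) (y(S, b) = (S - 93)*(24 + S) = (-93 + S)*(24 + S))
M(U, s) = s*(8 + U) (M(U, s) = (8 + U)*s = s*(8 + U))
y(139, 10) - M(-92, 198) = (-2232 + 139² - 69*139) - 198*(8 - 92) = (-2232 + 19321 - 9591) - 198*(-84) = 7498 - 1*(-16632) = 7498 + 16632 = 24130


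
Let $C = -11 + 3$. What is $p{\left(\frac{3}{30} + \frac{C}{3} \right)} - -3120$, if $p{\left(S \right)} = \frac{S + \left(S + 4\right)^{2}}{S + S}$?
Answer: $\frac{14414861}{4620} \approx 3120.1$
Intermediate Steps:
$C = -8$
$p{\left(S \right)} = \frac{S + \left(4 + S\right)^{2}}{2 S}$
$p{\left(\frac{3}{30} + \frac{C}{3} \right)} - -3120 = \frac{\left(\frac{3}{30} - \frac{8}{3}\right) + \left(4 + \left(\frac{3}{30} - \frac{8}{3}\right)\right)^{2}}{2 \left(\frac{3}{30} - \frac{8}{3}\right)} - -3120 = \frac{\left(3 \cdot \frac{1}{30} - \frac{8}{3}\right) + \left(4 + \left(3 \cdot \frac{1}{30} - \frac{8}{3}\right)\right)^{2}}{2 \left(3 \cdot \frac{1}{30} - \frac{8}{3}\right)} + 3120 = \frac{\left(\frac{1}{10} - \frac{8}{3}\right) + \left(4 + \left(\frac{1}{10} - \frac{8}{3}\right)\right)^{2}}{2 \left(\frac{1}{10} - \frac{8}{3}\right)} + 3120 = \frac{- \frac{77}{30} + \left(4 - \frac{77}{30}\right)^{2}}{2 \left(- \frac{77}{30}\right)} + 3120 = \frac{1}{2} \left(- \frac{30}{77}\right) \left(- \frac{77}{30} + \left(\frac{43}{30}\right)^{2}\right) + 3120 = \frac{1}{2} \left(- \frac{30}{77}\right) \left(- \frac{77}{30} + \frac{1849}{900}\right) + 3120 = \frac{1}{2} \left(- \frac{30}{77}\right) \left(- \frac{461}{900}\right) + 3120 = \frac{461}{4620} + 3120 = \frac{14414861}{4620}$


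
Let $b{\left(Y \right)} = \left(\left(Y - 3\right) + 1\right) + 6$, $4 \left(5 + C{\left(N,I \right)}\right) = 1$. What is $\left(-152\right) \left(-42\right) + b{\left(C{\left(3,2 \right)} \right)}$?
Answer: $\frac{25533}{4} \approx 6383.3$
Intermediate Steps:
$C{\left(N,I \right)} = - \frac{19}{4}$ ($C{\left(N,I \right)} = -5 + \frac{1}{4} \cdot 1 = -5 + \frac{1}{4} = - \frac{19}{4}$)
$b{\left(Y \right)} = 4 + Y$ ($b{\left(Y \right)} = \left(\left(Y - 3\right) + 1\right) + 6 = \left(\left(-3 + Y\right) + 1\right) + 6 = \left(-2 + Y\right) + 6 = 4 + Y$)
$\left(-152\right) \left(-42\right) + b{\left(C{\left(3,2 \right)} \right)} = \left(-152\right) \left(-42\right) + \left(4 - \frac{19}{4}\right) = 6384 - \frac{3}{4} = \frac{25533}{4}$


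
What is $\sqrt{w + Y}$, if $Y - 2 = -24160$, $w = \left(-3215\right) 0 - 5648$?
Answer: $i \sqrt{29806} \approx 172.64 i$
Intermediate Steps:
$w = -5648$ ($w = 0 - 5648 = -5648$)
$Y = -24158$ ($Y = 2 - 24160 = -24158$)
$\sqrt{w + Y} = \sqrt{-5648 - 24158} = \sqrt{-29806} = i \sqrt{29806}$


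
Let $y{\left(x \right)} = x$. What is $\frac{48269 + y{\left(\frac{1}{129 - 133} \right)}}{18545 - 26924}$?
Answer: $- \frac{193075}{33516} \approx -5.7607$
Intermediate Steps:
$\frac{48269 + y{\left(\frac{1}{129 - 133} \right)}}{18545 - 26924} = \frac{48269 + \frac{1}{129 - 133}}{18545 - 26924} = \frac{48269 + \frac{1}{-4}}{-8379} = \left(48269 - \frac{1}{4}\right) \left(- \frac{1}{8379}\right) = \frac{193075}{4} \left(- \frac{1}{8379}\right) = - \frac{193075}{33516}$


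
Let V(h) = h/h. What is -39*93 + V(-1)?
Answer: -3626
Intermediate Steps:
V(h) = 1
-39*93 + V(-1) = -39*93 + 1 = -3627 + 1 = -3626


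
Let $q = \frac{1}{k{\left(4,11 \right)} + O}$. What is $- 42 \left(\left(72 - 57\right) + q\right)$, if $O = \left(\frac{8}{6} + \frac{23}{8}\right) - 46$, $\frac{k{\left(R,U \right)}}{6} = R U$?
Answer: $- \frac{3360798}{5333} \approx -630.19$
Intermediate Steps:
$k{\left(R,U \right)} = 6 R U$
$O = - \frac{1003}{24}$ ($O = \left(8 \cdot \frac{1}{6} + 23 \cdot \frac{1}{8}\right) - 46 = \left(\frac{4}{3} + \frac{23}{8}\right) - 46 = \frac{101}{24} - 46 = - \frac{1003}{24} \approx -41.792$)
$q = \frac{24}{5333}$ ($q = \frac{1}{6 \cdot 4 \cdot 11 - \frac{1003}{24}} = \frac{1}{264 - \frac{1003}{24}} = \frac{1}{\frac{5333}{24}} = \frac{24}{5333} \approx 0.0045003$)
$- 42 \left(\left(72 - 57\right) + q\right) = - 42 \left(\left(72 - 57\right) + \frac{24}{5333}\right) = - 42 \left(15 + \frac{24}{5333}\right) = \left(-42\right) \frac{80019}{5333} = - \frac{3360798}{5333}$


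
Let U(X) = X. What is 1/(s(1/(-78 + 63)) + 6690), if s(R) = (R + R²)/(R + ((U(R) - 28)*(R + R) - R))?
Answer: 421/2816483 ≈ 0.00014948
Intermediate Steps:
s(R) = (R + R²)/(2*R*(-28 + R)) (s(R) = (R + R²)/(R + ((R - 28)*(R + R) - R)) = (R + R²)/(R + ((-28 + R)*(2*R) - R)) = (R + R²)/(R + (2*R*(-28 + R) - R)) = (R + R²)/(R + (-R + 2*R*(-28 + R))) = (R + R²)/((2*R*(-28 + R))) = (R + R²)*(1/(2*R*(-28 + R))) = (R + R²)/(2*R*(-28 + R)))
1/(s(1/(-78 + 63)) + 6690) = 1/((1 + 1/(-78 + 63))/(2*(-28 + 1/(-78 + 63))) + 6690) = 1/((1 + 1/(-15))/(2*(-28 + 1/(-15))) + 6690) = 1/((1 - 1/15)/(2*(-28 - 1/15)) + 6690) = 1/((½)*(14/15)/(-421/15) + 6690) = 1/((½)*(-15/421)*(14/15) + 6690) = 1/(-7/421 + 6690) = 1/(2816483/421) = 421/2816483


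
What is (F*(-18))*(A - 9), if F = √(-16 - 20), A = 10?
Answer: -108*I ≈ -108.0*I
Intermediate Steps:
F = 6*I (F = √(-36) = 6*I ≈ 6.0*I)
(F*(-18))*(A - 9) = ((6*I)*(-18))*(10 - 9) = -108*I*1 = -108*I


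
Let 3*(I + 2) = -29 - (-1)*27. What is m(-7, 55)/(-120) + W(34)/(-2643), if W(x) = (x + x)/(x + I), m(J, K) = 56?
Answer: -290359/621105 ≈ -0.46749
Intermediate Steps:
I = -8/3 (I = -2 + (-29 - (-1)*27)/3 = -2 + (-29 - 1*(-27))/3 = -2 + (-29 + 27)/3 = -2 + (⅓)*(-2) = -2 - ⅔ = -8/3 ≈ -2.6667)
W(x) = 2*x/(-8/3 + x) (W(x) = (x + x)/(x - 8/3) = (2*x)/(-8/3 + x) = 2*x/(-8/3 + x))
m(-7, 55)/(-120) + W(34)/(-2643) = 56/(-120) + (6*34/(-8 + 3*34))/(-2643) = 56*(-1/120) + (6*34/(-8 + 102))*(-1/2643) = -7/15 + (6*34/94)*(-1/2643) = -7/15 + (6*34*(1/94))*(-1/2643) = -7/15 + (102/47)*(-1/2643) = -7/15 - 34/41407 = -290359/621105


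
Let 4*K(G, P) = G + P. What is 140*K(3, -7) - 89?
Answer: -229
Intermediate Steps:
K(G, P) = G/4 + P/4 (K(G, P) = (G + P)/4 = G/4 + P/4)
140*K(3, -7) - 89 = 140*((¼)*3 + (¼)*(-7)) - 89 = 140*(¾ - 7/4) - 89 = 140*(-1) - 89 = -140 - 89 = -229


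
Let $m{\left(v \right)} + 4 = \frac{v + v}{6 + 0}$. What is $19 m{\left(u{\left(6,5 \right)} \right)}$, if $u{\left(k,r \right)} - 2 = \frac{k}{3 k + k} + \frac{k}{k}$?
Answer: $- \frac{665}{12} \approx -55.417$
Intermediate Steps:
$u{\left(k,r \right)} = \frac{13}{4}$ ($u{\left(k,r \right)} = 2 + \left(\frac{k}{3 k + k} + \frac{k}{k}\right) = 2 + \left(\frac{k}{4 k} + 1\right) = 2 + \left(k \frac{1}{4 k} + 1\right) = 2 + \left(\frac{1}{4} + 1\right) = 2 + \frac{5}{4} = \frac{13}{4}$)
$m{\left(v \right)} = -4 + \frac{v}{3}$ ($m{\left(v \right)} = -4 + \frac{v + v}{6 + 0} = -4 + \frac{2 v}{6} = -4 + 2 v \frac{1}{6} = -4 + \frac{v}{3}$)
$19 m{\left(u{\left(6,5 \right)} \right)} = 19 \left(-4 + \frac{1}{3} \cdot \frac{13}{4}\right) = 19 \left(-4 + \frac{13}{12}\right) = 19 \left(- \frac{35}{12}\right) = - \frac{665}{12}$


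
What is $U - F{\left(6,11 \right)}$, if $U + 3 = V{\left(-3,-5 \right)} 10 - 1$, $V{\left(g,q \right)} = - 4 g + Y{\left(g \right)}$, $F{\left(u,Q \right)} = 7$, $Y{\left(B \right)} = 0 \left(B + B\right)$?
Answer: $109$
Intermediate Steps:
$Y{\left(B \right)} = 0$ ($Y{\left(B \right)} = 0 \cdot 2 B = 0$)
$V{\left(g,q \right)} = - 4 g$ ($V{\left(g,q \right)} = - 4 g + 0 = - 4 g$)
$U = 116$ ($U = -3 - \left(1 - \left(-4\right) \left(-3\right) 10\right) = -3 + \left(12 \cdot 10 - 1\right) = -3 + \left(120 - 1\right) = -3 + 119 = 116$)
$U - F{\left(6,11 \right)} = 116 - 7 = 109$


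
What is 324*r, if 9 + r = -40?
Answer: -15876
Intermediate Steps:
r = -49 (r = -9 - 40 = -49)
324*r = 324*(-49) = -15876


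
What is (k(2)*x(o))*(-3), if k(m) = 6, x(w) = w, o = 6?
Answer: -108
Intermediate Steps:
(k(2)*x(o))*(-3) = (6*6)*(-3) = 36*(-3) = -108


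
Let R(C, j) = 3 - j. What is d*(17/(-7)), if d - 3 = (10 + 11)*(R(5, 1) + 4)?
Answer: -2193/7 ≈ -313.29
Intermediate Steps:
d = 129 (d = 3 + (10 + 11)*((3 - 1*1) + 4) = 3 + 21*((3 - 1) + 4) = 3 + 21*(2 + 4) = 3 + 21*6 = 3 + 126 = 129)
d*(17/(-7)) = 129*(17/(-7)) = 129*(17*(-⅐)) = 129*(-17/7) = -2193/7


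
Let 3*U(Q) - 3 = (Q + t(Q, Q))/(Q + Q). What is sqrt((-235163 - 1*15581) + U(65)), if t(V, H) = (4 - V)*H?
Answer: I*sqrt(250753) ≈ 500.75*I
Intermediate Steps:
t(V, H) = H*(4 - V)
U(Q) = 1 + (Q + Q*(4 - Q))/(6*Q) (U(Q) = 1 + ((Q + Q*(4 - Q))/(Q + Q))/3 = 1 + ((Q + Q*(4 - Q))/((2*Q)))/3 = 1 + ((Q + Q*(4 - Q))*(1/(2*Q)))/3 = 1 + ((Q + Q*(4 - Q))/(2*Q))/3 = 1 + (Q + Q*(4 - Q))/(6*Q))
sqrt((-235163 - 1*15581) + U(65)) = sqrt((-235163 - 1*15581) + (11/6 - 1/6*65)) = sqrt((-235163 - 15581) + (11/6 - 65/6)) = sqrt(-250744 - 9) = sqrt(-250753) = I*sqrt(250753)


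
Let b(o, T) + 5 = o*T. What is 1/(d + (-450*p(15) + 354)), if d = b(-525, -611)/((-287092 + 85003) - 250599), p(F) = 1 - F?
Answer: 226344/1505932591 ≈ 0.00015030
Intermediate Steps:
b(o, T) = -5 + T*o (b(o, T) = -5 + o*T = -5 + T*o)
d = -160385/226344 (d = (-5 - 611*(-525))/((-287092 + 85003) - 250599) = (-5 + 320775)/(-202089 - 250599) = 320770/(-452688) = 320770*(-1/452688) = -160385/226344 ≈ -0.70859)
1/(d + (-450*p(15) + 354)) = 1/(-160385/226344 + (-450*(1 - 1*15) + 354)) = 1/(-160385/226344 + (-450*(1 - 15) + 354)) = 1/(-160385/226344 + (-450*(-14) + 354)) = 1/(-160385/226344 + (6300 + 354)) = 1/(-160385/226344 + 6654) = 1/(1505932591/226344) = 226344/1505932591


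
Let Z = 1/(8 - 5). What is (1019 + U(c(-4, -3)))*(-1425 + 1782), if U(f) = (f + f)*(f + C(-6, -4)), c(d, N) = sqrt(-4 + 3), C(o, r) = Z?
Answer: 363069 + 238*I ≈ 3.6307e+5 + 238.0*I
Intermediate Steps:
Z = 1/3 ≈ 0.33333
C(o, r) = 1/3
c(d, N) = I (c(d, N) = sqrt(-1) = I)
U(f) = 2*f*(1/3 + f) (U(f) = (f + f)*(f + 1/3) = (2*f)*(1/3 + f) = 2*f*(1/3 + f))
(1019 + U(c(-4, -3)))*(-1425 + 1782) = (1019 + 2*I*(1 + 3*I)/3)*(-1425 + 1782) = (1019 + 2*I*(1 + 3*I)/3)*357 = 363783 + 238*I*(1 + 3*I)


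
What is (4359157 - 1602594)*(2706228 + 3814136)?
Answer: 17973794148932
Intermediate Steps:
(4359157 - 1602594)*(2706228 + 3814136) = 2756563*6520364 = 17973794148932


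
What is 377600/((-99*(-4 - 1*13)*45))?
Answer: 75520/15147 ≈ 4.9858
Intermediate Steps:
377600/((-99*(-4 - 1*13)*45)) = 377600/((-99*(-4 - 13)*45)) = 377600/((-99*(-17)*45)) = 377600/((1683*45)) = 377600/75735 = 377600*(1/75735) = 75520/15147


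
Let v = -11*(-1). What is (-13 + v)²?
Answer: 4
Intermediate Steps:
v = 11
(-13 + v)² = (-13 + 11)² = (-2)² = 4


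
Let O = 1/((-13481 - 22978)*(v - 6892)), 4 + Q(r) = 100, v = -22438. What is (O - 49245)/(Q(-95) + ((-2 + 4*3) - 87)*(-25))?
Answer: -52659769935149/2161141131870 ≈ -24.367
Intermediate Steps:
Q(r) = 96 (Q(r) = -4 + 100 = 96)
O = 1/1069342470 (O = 1/((-13481 - 22978)*(-22438 - 6892)) = 1/(-36459*(-29330)) = 1/1069342470 ≈ 9.3515e-10)
(O - 49245)/(Q(-95) + ((-2 + 4*3) - 87)*(-25)) = (1/1069342470 - 49245)/(96 + ((-2 + 4*3) - 87)*(-25)) = -52659769935149/(1069342470*(96 + ((-2 + 12) - 87)*(-25))) = -52659769935149/(1069342470*(96 + (10 - 87)*(-25))) = -52659769935149/(1069342470*(96 - 77*(-25))) = -52659769935149/(1069342470*(96 + 1925)) = -52659769935149/1069342470/2021 = -52659769935149/1069342470*1/2021 = -52659769935149/2161141131870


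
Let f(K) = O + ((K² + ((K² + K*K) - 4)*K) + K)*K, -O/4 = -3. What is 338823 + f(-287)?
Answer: 13545756147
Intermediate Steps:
O = 12 (O = -4*(-3) = 12)
f(K) = 12 + K*(K + K² + K*(-4 + 2*K²)) (f(K) = 12 + ((K² + ((K² + K*K) - 4)*K) + K)*K = 12 + ((K² + ((K² + K²) - 4)*K) + K)*K = 12 + ((K² + (2*K² - 4)*K) + K)*K = 12 + ((K² + (-4 + 2*K²)*K) + K)*K = 12 + ((K² + K*(-4 + 2*K²)) + K)*K = 12 + (K + K² + K*(-4 + 2*K²))*K = 12 + K*(K + K² + K*(-4 + 2*K²)))
338823 + f(-287) = 338823 + (12 + (-287)³ - 3*(-287)² + 2*(-287)⁴) = 338823 + (12 - 23639903 - 3*82369 + 2*6784652161) = 338823 + (12 - 23639903 - 247107 + 13569304322) = 338823 + 13545417324 = 13545756147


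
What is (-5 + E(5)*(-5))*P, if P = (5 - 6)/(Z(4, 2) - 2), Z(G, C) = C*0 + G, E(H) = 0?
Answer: 5/2 ≈ 2.5000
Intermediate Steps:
Z(G, C) = G (Z(G, C) = 0 + G = G)
P = -1/2 (P = (5 - 6)/(4 - 2) = -1/2 ≈ -0.50000)
(-5 + E(5)*(-5))*P = (-5 + 0*(-5))*(-1/2) = (-5 + 0)*(-1/2) = -5*(-1/2) = 5/2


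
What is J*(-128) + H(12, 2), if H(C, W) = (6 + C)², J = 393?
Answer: -49980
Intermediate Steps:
J*(-128) + H(12, 2) = 393*(-128) + (6 + 12)² = -50304 + 18² = -50304 + 324 = -49980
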